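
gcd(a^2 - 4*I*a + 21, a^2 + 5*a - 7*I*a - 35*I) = a - 7*I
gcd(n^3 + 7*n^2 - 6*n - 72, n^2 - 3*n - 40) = 1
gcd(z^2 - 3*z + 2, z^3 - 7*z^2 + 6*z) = z - 1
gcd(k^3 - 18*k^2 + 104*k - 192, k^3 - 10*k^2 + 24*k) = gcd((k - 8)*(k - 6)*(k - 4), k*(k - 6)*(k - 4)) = k^2 - 10*k + 24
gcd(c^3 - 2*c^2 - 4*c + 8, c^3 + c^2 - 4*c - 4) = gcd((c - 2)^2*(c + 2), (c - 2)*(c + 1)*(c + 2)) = c^2 - 4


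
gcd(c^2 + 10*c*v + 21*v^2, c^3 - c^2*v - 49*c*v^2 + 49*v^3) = c + 7*v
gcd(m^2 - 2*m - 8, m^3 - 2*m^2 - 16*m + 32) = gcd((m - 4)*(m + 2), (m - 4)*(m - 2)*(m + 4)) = m - 4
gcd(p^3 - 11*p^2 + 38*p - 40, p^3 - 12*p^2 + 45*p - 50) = p^2 - 7*p + 10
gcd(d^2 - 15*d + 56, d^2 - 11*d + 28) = d - 7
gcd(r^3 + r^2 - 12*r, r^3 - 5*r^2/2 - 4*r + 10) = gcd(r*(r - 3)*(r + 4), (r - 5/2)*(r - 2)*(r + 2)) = 1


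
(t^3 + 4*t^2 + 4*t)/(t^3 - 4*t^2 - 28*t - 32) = t/(t - 8)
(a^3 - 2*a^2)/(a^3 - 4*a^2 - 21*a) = a*(2 - a)/(-a^2 + 4*a + 21)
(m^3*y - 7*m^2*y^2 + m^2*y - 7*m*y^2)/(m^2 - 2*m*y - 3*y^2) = m*y*(-m^2 + 7*m*y - m + 7*y)/(-m^2 + 2*m*y + 3*y^2)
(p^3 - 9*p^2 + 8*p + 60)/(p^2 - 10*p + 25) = (p^2 - 4*p - 12)/(p - 5)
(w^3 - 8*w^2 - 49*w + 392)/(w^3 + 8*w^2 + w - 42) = (w^2 - 15*w + 56)/(w^2 + w - 6)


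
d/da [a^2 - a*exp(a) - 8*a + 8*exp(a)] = -a*exp(a) + 2*a + 7*exp(a) - 8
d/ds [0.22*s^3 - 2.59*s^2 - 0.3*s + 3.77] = 0.66*s^2 - 5.18*s - 0.3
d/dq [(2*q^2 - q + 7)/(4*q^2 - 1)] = (4*q^2 - 60*q + 1)/(16*q^4 - 8*q^2 + 1)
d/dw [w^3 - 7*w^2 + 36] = w*(3*w - 14)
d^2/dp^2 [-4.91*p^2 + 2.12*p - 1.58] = -9.82000000000000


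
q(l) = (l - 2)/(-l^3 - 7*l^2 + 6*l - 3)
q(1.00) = 0.20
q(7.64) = -0.01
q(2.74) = -0.01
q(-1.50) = 0.14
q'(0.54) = -1.44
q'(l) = (l - 2)*(3*l^2 + 14*l - 6)/(-l^3 - 7*l^2 + 6*l - 3)^2 + 1/(-l^3 - 7*l^2 + 6*l - 3) = (-l^3 - 7*l^2 + 6*l + (l - 2)*(3*l^2 + 14*l - 6) - 3)/(l^3 + 7*l^2 - 6*l + 3)^2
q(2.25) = -0.01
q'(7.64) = 0.00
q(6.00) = -0.00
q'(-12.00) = -0.00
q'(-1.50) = 0.08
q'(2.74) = -0.01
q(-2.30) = 0.10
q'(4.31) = 0.00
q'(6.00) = 0.00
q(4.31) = -0.01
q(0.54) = 0.75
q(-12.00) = -0.02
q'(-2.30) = 0.03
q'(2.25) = -0.02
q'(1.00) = -0.64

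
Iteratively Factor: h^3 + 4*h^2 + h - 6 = (h - 1)*(h^2 + 5*h + 6) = (h - 1)*(h + 3)*(h + 2)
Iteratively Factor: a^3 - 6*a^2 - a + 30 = (a - 5)*(a^2 - a - 6) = (a - 5)*(a - 3)*(a + 2)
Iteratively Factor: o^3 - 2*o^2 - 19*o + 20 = (o - 5)*(o^2 + 3*o - 4) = (o - 5)*(o + 4)*(o - 1)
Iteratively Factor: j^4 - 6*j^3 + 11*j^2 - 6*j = (j - 3)*(j^3 - 3*j^2 + 2*j) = (j - 3)*(j - 2)*(j^2 - j) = j*(j - 3)*(j - 2)*(j - 1)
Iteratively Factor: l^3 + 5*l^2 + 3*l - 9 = (l + 3)*(l^2 + 2*l - 3) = (l - 1)*(l + 3)*(l + 3)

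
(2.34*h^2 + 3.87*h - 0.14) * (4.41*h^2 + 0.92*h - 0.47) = 10.3194*h^4 + 19.2195*h^3 + 1.8432*h^2 - 1.9477*h + 0.0658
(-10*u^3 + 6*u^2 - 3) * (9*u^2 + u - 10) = -90*u^5 + 44*u^4 + 106*u^3 - 87*u^2 - 3*u + 30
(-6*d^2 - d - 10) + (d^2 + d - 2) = -5*d^2 - 12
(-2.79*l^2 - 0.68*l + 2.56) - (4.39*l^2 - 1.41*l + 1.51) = -7.18*l^2 + 0.73*l + 1.05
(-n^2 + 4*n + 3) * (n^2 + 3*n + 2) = -n^4 + n^3 + 13*n^2 + 17*n + 6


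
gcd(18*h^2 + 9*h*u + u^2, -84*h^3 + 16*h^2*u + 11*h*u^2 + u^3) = 6*h + u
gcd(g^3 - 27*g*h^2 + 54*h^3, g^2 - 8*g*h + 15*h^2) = g - 3*h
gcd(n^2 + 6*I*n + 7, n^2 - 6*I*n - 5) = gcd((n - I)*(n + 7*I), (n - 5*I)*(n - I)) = n - I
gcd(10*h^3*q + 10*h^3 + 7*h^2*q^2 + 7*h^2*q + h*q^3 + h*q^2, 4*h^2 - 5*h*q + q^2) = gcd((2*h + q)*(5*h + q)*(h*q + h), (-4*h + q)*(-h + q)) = 1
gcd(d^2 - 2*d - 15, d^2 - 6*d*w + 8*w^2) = 1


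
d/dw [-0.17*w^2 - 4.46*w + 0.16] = -0.34*w - 4.46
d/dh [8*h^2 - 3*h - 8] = 16*h - 3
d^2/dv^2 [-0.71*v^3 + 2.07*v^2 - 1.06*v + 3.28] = 4.14 - 4.26*v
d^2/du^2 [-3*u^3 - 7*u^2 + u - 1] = -18*u - 14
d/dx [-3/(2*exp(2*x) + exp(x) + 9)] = (12*exp(x) + 3)*exp(x)/(2*exp(2*x) + exp(x) + 9)^2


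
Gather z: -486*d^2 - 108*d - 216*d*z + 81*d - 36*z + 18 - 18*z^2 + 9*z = -486*d^2 - 27*d - 18*z^2 + z*(-216*d - 27) + 18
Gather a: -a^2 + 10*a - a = -a^2 + 9*a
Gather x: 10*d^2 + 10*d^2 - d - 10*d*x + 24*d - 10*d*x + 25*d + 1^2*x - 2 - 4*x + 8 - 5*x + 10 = 20*d^2 + 48*d + x*(-20*d - 8) + 16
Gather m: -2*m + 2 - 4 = -2*m - 2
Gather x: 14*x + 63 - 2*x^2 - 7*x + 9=-2*x^2 + 7*x + 72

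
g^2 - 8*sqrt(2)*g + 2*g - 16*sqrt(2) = (g + 2)*(g - 8*sqrt(2))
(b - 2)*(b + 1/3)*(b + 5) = b^3 + 10*b^2/3 - 9*b - 10/3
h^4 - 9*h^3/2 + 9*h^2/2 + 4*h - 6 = (h - 2)^2*(h - 3/2)*(h + 1)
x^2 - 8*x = x*(x - 8)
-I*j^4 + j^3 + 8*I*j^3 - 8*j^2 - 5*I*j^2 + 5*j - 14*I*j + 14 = (j - 7)*(j - 2)*(j + I)*(-I*j - I)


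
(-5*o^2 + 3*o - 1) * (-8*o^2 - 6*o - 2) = 40*o^4 + 6*o^3 + 2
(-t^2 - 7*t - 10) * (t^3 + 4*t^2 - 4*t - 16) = -t^5 - 11*t^4 - 34*t^3 + 4*t^2 + 152*t + 160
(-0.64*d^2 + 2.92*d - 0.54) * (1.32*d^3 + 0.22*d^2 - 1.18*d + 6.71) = -0.8448*d^5 + 3.7136*d^4 + 0.6848*d^3 - 7.8588*d^2 + 20.2304*d - 3.6234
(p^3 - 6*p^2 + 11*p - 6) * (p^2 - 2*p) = p^5 - 8*p^4 + 23*p^3 - 28*p^2 + 12*p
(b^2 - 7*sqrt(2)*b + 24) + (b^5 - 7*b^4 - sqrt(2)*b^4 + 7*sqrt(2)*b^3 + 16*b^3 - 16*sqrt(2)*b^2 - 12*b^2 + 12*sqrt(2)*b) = b^5 - 7*b^4 - sqrt(2)*b^4 + 7*sqrt(2)*b^3 + 16*b^3 - 16*sqrt(2)*b^2 - 11*b^2 + 5*sqrt(2)*b + 24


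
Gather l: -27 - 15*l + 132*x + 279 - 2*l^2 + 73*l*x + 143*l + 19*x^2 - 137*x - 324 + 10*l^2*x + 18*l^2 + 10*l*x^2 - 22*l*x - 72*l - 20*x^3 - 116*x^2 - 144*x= l^2*(10*x + 16) + l*(10*x^2 + 51*x + 56) - 20*x^3 - 97*x^2 - 149*x - 72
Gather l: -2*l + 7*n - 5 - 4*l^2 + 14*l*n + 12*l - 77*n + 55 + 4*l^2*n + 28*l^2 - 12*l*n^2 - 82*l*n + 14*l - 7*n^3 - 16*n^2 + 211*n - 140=l^2*(4*n + 24) + l*(-12*n^2 - 68*n + 24) - 7*n^3 - 16*n^2 + 141*n - 90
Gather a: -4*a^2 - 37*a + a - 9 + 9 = -4*a^2 - 36*a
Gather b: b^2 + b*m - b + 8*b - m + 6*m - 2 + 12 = b^2 + b*(m + 7) + 5*m + 10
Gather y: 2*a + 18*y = 2*a + 18*y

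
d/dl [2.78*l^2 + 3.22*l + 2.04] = 5.56*l + 3.22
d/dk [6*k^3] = 18*k^2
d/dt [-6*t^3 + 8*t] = 8 - 18*t^2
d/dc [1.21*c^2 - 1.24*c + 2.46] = 2.42*c - 1.24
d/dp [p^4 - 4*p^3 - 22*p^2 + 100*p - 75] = 4*p^3 - 12*p^2 - 44*p + 100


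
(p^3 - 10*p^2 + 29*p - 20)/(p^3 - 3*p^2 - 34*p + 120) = (p - 1)/(p + 6)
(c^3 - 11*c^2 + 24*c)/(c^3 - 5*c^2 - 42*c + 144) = c/(c + 6)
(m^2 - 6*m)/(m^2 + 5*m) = (m - 6)/(m + 5)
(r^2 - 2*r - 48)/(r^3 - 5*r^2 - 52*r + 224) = (r + 6)/(r^2 + 3*r - 28)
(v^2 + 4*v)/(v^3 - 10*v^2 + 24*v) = (v + 4)/(v^2 - 10*v + 24)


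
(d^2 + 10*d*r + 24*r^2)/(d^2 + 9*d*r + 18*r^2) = (d + 4*r)/(d + 3*r)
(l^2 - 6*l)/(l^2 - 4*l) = (l - 6)/(l - 4)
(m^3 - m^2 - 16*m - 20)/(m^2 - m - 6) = (m^2 - 3*m - 10)/(m - 3)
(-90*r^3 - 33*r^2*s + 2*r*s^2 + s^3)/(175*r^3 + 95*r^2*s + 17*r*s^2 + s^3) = (-18*r^2 - 3*r*s + s^2)/(35*r^2 + 12*r*s + s^2)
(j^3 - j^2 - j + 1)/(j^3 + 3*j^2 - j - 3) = (j - 1)/(j + 3)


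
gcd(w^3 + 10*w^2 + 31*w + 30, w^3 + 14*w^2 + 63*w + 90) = w^2 + 8*w + 15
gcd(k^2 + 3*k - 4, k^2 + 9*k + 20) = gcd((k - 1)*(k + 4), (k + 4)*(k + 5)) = k + 4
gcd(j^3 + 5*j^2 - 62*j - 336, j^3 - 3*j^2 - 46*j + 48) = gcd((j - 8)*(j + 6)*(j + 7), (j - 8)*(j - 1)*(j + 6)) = j^2 - 2*j - 48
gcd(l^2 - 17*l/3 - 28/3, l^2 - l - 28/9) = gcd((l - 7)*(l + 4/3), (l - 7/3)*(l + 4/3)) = l + 4/3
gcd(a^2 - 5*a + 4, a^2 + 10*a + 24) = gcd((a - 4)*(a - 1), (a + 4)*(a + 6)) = 1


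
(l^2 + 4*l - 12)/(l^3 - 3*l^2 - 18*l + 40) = (l + 6)/(l^2 - l - 20)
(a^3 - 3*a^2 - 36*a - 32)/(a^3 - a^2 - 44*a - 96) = (a + 1)/(a + 3)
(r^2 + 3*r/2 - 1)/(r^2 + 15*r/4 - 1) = 2*(2*r^2 + 3*r - 2)/(4*r^2 + 15*r - 4)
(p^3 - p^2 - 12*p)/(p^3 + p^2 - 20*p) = (p + 3)/(p + 5)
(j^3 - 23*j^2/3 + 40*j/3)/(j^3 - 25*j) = (j - 8/3)/(j + 5)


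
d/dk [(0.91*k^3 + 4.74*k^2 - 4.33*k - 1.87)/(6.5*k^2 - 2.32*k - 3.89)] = (5.915*k^4 - 4.2224*k^3 + 6.52849999999999*k^2 - 12.5672*k + 12.5053)/(42.25*k^4 - 30.16*k^3 - 45.1876*k^2 + 18.0496*k + 15.1321)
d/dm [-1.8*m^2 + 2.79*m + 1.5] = 2.79 - 3.6*m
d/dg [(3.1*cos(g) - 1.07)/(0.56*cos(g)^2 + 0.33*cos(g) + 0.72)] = (1.736*cos(g)^2 - 1.1984*cos(g) - 2.5851)*sin(g)/(0.3136*cos(g)^4 + 0.3696*cos(g)^3 + 0.9153*cos(g)^2 + 0.4752*cos(g) + 0.5184)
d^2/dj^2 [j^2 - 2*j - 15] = 2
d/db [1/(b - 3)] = -1/(b - 3)^2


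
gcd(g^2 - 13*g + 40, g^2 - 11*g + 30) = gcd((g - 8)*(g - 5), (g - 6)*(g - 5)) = g - 5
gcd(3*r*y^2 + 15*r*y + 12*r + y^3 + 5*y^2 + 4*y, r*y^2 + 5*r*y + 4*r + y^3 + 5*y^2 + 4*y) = y^2 + 5*y + 4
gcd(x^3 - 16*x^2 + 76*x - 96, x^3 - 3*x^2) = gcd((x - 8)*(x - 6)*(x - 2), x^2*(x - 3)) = 1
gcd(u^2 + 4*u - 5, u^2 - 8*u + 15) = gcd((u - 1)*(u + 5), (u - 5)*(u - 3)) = 1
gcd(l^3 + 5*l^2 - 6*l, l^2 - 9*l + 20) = 1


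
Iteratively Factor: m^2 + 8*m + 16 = (m + 4)*(m + 4)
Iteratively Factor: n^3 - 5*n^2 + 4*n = (n - 1)*(n^2 - 4*n) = (n - 4)*(n - 1)*(n)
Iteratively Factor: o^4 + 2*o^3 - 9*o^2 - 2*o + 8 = (o + 4)*(o^3 - 2*o^2 - o + 2) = (o - 2)*(o + 4)*(o^2 - 1) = (o - 2)*(o - 1)*(o + 4)*(o + 1)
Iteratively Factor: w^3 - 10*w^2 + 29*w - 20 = (w - 1)*(w^2 - 9*w + 20) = (w - 5)*(w - 1)*(w - 4)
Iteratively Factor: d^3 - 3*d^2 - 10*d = (d)*(d^2 - 3*d - 10) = d*(d - 5)*(d + 2)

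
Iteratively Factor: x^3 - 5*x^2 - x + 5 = (x - 1)*(x^2 - 4*x - 5) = (x - 1)*(x + 1)*(x - 5)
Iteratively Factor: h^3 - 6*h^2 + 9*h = (h)*(h^2 - 6*h + 9) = h*(h - 3)*(h - 3)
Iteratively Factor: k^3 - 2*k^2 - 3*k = (k + 1)*(k^2 - 3*k) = k*(k + 1)*(k - 3)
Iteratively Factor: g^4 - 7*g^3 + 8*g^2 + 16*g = (g + 1)*(g^3 - 8*g^2 + 16*g) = g*(g + 1)*(g^2 - 8*g + 16) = g*(g - 4)*(g + 1)*(g - 4)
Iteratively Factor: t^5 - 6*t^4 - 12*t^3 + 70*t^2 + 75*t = (t - 5)*(t^4 - t^3 - 17*t^2 - 15*t) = (t - 5)*(t + 1)*(t^3 - 2*t^2 - 15*t) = t*(t - 5)*(t + 1)*(t^2 - 2*t - 15) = t*(t - 5)*(t + 1)*(t + 3)*(t - 5)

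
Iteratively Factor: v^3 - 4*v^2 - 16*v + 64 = (v + 4)*(v^2 - 8*v + 16) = (v - 4)*(v + 4)*(v - 4)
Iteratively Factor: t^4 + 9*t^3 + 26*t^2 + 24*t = (t)*(t^3 + 9*t^2 + 26*t + 24) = t*(t + 2)*(t^2 + 7*t + 12) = t*(t + 2)*(t + 4)*(t + 3)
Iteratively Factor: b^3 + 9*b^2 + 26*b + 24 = (b + 2)*(b^2 + 7*b + 12) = (b + 2)*(b + 4)*(b + 3)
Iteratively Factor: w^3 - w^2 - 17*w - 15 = (w - 5)*(w^2 + 4*w + 3) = (w - 5)*(w + 3)*(w + 1)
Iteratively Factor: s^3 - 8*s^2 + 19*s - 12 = (s - 4)*(s^2 - 4*s + 3) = (s - 4)*(s - 3)*(s - 1)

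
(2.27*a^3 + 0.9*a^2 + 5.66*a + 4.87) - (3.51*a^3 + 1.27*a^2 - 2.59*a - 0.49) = -1.24*a^3 - 0.37*a^2 + 8.25*a + 5.36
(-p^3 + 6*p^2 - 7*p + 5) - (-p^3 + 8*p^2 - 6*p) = -2*p^2 - p + 5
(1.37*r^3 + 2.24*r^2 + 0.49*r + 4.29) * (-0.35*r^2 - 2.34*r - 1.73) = -0.4795*r^5 - 3.9898*r^4 - 7.7832*r^3 - 6.5233*r^2 - 10.8863*r - 7.4217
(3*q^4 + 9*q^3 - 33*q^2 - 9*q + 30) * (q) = 3*q^5 + 9*q^4 - 33*q^3 - 9*q^2 + 30*q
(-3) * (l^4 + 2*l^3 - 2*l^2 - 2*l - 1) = -3*l^4 - 6*l^3 + 6*l^2 + 6*l + 3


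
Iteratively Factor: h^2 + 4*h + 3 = (h + 1)*(h + 3)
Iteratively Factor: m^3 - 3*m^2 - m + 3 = (m - 3)*(m^2 - 1) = (m - 3)*(m + 1)*(m - 1)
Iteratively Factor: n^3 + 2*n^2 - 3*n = (n + 3)*(n^2 - n) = n*(n + 3)*(n - 1)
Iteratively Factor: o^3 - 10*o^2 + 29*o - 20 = (o - 5)*(o^2 - 5*o + 4) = (o - 5)*(o - 4)*(o - 1)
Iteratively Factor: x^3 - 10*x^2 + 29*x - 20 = (x - 4)*(x^2 - 6*x + 5) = (x - 5)*(x - 4)*(x - 1)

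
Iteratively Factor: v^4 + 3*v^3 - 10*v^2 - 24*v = (v + 2)*(v^3 + v^2 - 12*v) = (v - 3)*(v + 2)*(v^2 + 4*v) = v*(v - 3)*(v + 2)*(v + 4)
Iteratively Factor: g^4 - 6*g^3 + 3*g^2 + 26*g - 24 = (g - 4)*(g^3 - 2*g^2 - 5*g + 6) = (g - 4)*(g - 3)*(g^2 + g - 2) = (g - 4)*(g - 3)*(g - 1)*(g + 2)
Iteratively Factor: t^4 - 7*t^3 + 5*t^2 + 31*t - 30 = (t + 2)*(t^3 - 9*t^2 + 23*t - 15) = (t - 1)*(t + 2)*(t^2 - 8*t + 15) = (t - 5)*(t - 1)*(t + 2)*(t - 3)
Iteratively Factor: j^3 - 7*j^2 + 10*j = (j - 5)*(j^2 - 2*j) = (j - 5)*(j - 2)*(j)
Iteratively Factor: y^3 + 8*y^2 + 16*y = (y)*(y^2 + 8*y + 16) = y*(y + 4)*(y + 4)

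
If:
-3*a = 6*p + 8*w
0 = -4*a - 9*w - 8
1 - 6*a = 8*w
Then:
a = 73/22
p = 197/132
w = -26/11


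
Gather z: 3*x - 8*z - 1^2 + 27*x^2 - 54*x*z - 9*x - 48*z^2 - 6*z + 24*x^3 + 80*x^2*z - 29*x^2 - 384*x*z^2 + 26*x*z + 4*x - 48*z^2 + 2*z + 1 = 24*x^3 - 2*x^2 - 2*x + z^2*(-384*x - 96) + z*(80*x^2 - 28*x - 12)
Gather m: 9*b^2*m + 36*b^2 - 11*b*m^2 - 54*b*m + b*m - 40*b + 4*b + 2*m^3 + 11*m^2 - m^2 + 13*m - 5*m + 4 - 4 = 36*b^2 - 36*b + 2*m^3 + m^2*(10 - 11*b) + m*(9*b^2 - 53*b + 8)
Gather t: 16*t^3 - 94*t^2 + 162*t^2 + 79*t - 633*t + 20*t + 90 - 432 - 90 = 16*t^3 + 68*t^2 - 534*t - 432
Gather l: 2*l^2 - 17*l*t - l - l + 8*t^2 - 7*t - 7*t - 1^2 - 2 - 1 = 2*l^2 + l*(-17*t - 2) + 8*t^2 - 14*t - 4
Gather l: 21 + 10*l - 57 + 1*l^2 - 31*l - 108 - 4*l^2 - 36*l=-3*l^2 - 57*l - 144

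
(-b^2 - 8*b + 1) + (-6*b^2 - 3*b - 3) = -7*b^2 - 11*b - 2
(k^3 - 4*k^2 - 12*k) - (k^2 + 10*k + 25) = k^3 - 5*k^2 - 22*k - 25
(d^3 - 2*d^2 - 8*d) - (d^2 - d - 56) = d^3 - 3*d^2 - 7*d + 56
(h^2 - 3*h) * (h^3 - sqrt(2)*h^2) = h^5 - 3*h^4 - sqrt(2)*h^4 + 3*sqrt(2)*h^3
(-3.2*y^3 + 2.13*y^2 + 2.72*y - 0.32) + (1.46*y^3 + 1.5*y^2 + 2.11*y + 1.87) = -1.74*y^3 + 3.63*y^2 + 4.83*y + 1.55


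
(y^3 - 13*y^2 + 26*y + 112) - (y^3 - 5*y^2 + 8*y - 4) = -8*y^2 + 18*y + 116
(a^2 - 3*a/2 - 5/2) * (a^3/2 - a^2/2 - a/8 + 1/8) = a^5/2 - 5*a^4/4 - 5*a^3/8 + 25*a^2/16 + a/8 - 5/16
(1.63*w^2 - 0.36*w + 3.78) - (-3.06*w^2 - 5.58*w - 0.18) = 4.69*w^2 + 5.22*w + 3.96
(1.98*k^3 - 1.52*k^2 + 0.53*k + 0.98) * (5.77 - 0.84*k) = -1.6632*k^4 + 12.7014*k^3 - 9.2156*k^2 + 2.2349*k + 5.6546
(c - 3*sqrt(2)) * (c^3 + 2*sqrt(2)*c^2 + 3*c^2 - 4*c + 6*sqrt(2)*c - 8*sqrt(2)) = c^4 - sqrt(2)*c^3 + 3*c^3 - 16*c^2 - 3*sqrt(2)*c^2 - 36*c + 4*sqrt(2)*c + 48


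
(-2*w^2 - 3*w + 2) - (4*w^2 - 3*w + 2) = -6*w^2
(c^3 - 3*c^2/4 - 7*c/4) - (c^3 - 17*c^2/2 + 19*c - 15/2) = 31*c^2/4 - 83*c/4 + 15/2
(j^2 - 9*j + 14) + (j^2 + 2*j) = 2*j^2 - 7*j + 14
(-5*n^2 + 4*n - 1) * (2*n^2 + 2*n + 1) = -10*n^4 - 2*n^3 + n^2 + 2*n - 1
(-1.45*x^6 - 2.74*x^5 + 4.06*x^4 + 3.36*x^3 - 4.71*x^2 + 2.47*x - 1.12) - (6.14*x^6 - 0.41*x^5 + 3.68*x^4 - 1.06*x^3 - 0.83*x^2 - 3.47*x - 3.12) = -7.59*x^6 - 2.33*x^5 + 0.379999999999999*x^4 + 4.42*x^3 - 3.88*x^2 + 5.94*x + 2.0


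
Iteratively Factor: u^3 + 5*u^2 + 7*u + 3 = (u + 1)*(u^2 + 4*u + 3) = (u + 1)^2*(u + 3)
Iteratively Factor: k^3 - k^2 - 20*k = (k + 4)*(k^2 - 5*k) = k*(k + 4)*(k - 5)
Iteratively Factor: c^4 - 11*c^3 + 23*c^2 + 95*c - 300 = (c - 5)*(c^3 - 6*c^2 - 7*c + 60) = (c - 5)^2*(c^2 - c - 12) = (c - 5)^2*(c + 3)*(c - 4)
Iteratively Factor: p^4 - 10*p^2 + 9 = (p + 3)*(p^3 - 3*p^2 - p + 3) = (p - 1)*(p + 3)*(p^2 - 2*p - 3) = (p - 1)*(p + 1)*(p + 3)*(p - 3)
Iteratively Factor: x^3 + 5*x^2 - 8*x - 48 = (x - 3)*(x^2 + 8*x + 16) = (x - 3)*(x + 4)*(x + 4)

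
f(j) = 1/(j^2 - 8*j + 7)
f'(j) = (8 - 2*j)/(j^2 - 8*j + 7)^2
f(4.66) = -0.12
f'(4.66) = -0.02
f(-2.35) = 0.03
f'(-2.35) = 0.01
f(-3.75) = 0.02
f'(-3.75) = 0.01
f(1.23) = -0.75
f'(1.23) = 3.15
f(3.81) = -0.11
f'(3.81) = 0.00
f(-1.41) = 0.05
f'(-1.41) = 0.03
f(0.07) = 0.16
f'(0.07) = 0.19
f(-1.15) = 0.06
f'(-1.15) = 0.03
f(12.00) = 0.02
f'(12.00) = -0.00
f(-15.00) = 0.00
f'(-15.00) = 0.00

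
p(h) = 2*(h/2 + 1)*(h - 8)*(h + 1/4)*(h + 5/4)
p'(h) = 2*(h/2 + 1)*(h - 8)*(h + 1/4) + 2*(h/2 + 1)*(h - 8)*(h + 5/4) + 2*(h/2 + 1)*(h + 1/4)*(h + 5/4) + (h - 8)*(h + 1/4)*(h + 5/4)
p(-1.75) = -1.83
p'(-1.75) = -2.25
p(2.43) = -243.36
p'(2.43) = -168.18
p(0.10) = -7.84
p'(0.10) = -30.94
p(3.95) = -526.29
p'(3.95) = -185.02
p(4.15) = -562.58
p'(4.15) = -177.39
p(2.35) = -230.05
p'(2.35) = -164.55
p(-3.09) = 63.17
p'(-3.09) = -120.22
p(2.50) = -255.23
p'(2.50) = -171.19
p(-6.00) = 1529.50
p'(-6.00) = -1079.62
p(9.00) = 1042.94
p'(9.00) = 1352.25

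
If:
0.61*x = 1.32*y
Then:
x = 2.16393442622951*y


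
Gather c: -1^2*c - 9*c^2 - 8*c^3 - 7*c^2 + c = -8*c^3 - 16*c^2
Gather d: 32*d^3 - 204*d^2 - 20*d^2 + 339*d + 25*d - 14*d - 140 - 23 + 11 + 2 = 32*d^3 - 224*d^2 + 350*d - 150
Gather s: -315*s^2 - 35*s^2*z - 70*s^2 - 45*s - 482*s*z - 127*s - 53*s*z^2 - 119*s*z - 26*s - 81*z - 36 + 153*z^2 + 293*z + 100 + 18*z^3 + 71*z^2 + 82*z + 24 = s^2*(-35*z - 385) + s*(-53*z^2 - 601*z - 198) + 18*z^3 + 224*z^2 + 294*z + 88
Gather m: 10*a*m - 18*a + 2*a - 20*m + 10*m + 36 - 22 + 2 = -16*a + m*(10*a - 10) + 16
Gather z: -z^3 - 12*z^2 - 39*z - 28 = -z^3 - 12*z^2 - 39*z - 28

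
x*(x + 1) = x^2 + x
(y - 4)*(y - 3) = y^2 - 7*y + 12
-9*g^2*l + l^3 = l*(-3*g + l)*(3*g + l)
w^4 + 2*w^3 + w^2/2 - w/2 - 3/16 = (w - 1/2)*(w + 1/2)^2*(w + 3/2)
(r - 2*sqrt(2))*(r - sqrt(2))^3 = r^4 - 5*sqrt(2)*r^3 + 18*r^2 - 14*sqrt(2)*r + 8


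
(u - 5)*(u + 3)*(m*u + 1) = m*u^3 - 2*m*u^2 - 15*m*u + u^2 - 2*u - 15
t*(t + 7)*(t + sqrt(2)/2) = t^3 + sqrt(2)*t^2/2 + 7*t^2 + 7*sqrt(2)*t/2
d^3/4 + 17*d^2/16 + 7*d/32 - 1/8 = (d/4 + 1)*(d - 1/4)*(d + 1/2)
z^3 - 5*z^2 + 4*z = z*(z - 4)*(z - 1)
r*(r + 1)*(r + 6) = r^3 + 7*r^2 + 6*r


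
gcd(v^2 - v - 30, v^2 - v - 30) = v^2 - v - 30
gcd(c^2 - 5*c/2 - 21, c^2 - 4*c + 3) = 1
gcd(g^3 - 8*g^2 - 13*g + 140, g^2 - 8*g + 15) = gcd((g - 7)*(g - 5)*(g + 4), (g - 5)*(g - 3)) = g - 5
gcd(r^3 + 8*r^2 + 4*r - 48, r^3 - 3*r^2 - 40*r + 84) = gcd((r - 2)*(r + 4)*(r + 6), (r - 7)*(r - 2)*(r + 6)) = r^2 + 4*r - 12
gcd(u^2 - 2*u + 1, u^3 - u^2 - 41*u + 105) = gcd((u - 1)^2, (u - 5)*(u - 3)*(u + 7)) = 1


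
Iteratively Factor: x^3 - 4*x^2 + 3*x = (x - 3)*(x^2 - x) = x*(x - 3)*(x - 1)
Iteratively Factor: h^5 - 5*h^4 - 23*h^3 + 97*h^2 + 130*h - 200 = (h - 1)*(h^4 - 4*h^3 - 27*h^2 + 70*h + 200) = (h - 1)*(h + 4)*(h^3 - 8*h^2 + 5*h + 50) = (h - 5)*(h - 1)*(h + 4)*(h^2 - 3*h - 10) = (h - 5)*(h - 1)*(h + 2)*(h + 4)*(h - 5)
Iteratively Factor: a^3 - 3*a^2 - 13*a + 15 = (a + 3)*(a^2 - 6*a + 5) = (a - 5)*(a + 3)*(a - 1)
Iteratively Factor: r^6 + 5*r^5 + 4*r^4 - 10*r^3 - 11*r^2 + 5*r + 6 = (r + 1)*(r^5 + 4*r^4 - 10*r^2 - r + 6) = (r + 1)*(r + 2)*(r^4 + 2*r^3 - 4*r^2 - 2*r + 3) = (r + 1)^2*(r + 2)*(r^3 + r^2 - 5*r + 3) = (r + 1)^2*(r + 2)*(r + 3)*(r^2 - 2*r + 1) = (r - 1)*(r + 1)^2*(r + 2)*(r + 3)*(r - 1)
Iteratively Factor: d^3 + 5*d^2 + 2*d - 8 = (d - 1)*(d^2 + 6*d + 8) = (d - 1)*(d + 2)*(d + 4)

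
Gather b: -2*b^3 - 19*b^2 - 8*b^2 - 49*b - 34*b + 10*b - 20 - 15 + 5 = -2*b^3 - 27*b^2 - 73*b - 30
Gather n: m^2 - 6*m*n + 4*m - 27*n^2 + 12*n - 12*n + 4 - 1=m^2 - 6*m*n + 4*m - 27*n^2 + 3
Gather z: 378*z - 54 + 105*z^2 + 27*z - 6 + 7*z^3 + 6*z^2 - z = 7*z^3 + 111*z^2 + 404*z - 60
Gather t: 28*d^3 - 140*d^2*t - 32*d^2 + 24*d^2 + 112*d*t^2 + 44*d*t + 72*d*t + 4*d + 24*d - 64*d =28*d^3 - 8*d^2 + 112*d*t^2 - 36*d + t*(-140*d^2 + 116*d)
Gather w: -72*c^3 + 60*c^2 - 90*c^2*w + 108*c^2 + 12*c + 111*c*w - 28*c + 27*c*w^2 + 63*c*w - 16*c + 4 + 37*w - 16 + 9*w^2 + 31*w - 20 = -72*c^3 + 168*c^2 - 32*c + w^2*(27*c + 9) + w*(-90*c^2 + 174*c + 68) - 32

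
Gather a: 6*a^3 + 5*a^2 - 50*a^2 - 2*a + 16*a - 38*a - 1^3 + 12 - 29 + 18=6*a^3 - 45*a^2 - 24*a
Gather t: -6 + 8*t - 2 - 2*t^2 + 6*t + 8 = -2*t^2 + 14*t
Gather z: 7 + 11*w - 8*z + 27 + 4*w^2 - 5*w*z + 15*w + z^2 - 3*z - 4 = 4*w^2 + 26*w + z^2 + z*(-5*w - 11) + 30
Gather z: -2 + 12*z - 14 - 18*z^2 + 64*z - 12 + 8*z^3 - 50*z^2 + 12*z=8*z^3 - 68*z^2 + 88*z - 28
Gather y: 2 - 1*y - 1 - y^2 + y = 1 - y^2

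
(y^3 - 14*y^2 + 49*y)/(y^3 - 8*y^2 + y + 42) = y*(y - 7)/(y^2 - y - 6)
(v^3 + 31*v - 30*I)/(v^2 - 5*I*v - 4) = (v^2 + I*v + 30)/(v - 4*I)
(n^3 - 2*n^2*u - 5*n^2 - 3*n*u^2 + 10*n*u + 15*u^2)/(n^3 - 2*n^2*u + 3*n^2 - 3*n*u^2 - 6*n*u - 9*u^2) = (n - 5)/(n + 3)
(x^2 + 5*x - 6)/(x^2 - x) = (x + 6)/x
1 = 1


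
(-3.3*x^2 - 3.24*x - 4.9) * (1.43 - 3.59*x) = 11.847*x^3 + 6.9126*x^2 + 12.9578*x - 7.007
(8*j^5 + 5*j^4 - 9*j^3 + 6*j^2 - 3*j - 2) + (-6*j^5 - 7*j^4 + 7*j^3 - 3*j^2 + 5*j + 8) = 2*j^5 - 2*j^4 - 2*j^3 + 3*j^2 + 2*j + 6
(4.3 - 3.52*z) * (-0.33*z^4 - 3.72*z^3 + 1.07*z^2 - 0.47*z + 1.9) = 1.1616*z^5 + 11.6754*z^4 - 19.7624*z^3 + 6.2554*z^2 - 8.709*z + 8.17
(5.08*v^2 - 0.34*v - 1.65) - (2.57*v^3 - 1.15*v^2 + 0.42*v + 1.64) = -2.57*v^3 + 6.23*v^2 - 0.76*v - 3.29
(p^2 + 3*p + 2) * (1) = p^2 + 3*p + 2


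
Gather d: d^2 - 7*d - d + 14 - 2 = d^2 - 8*d + 12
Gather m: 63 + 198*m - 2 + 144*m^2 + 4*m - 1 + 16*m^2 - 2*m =160*m^2 + 200*m + 60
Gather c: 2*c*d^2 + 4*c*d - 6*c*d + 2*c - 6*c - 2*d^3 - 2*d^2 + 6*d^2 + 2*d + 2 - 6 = c*(2*d^2 - 2*d - 4) - 2*d^3 + 4*d^2 + 2*d - 4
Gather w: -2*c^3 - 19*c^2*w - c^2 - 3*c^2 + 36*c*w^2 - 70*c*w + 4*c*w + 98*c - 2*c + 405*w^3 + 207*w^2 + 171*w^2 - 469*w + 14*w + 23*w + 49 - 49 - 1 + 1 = -2*c^3 - 4*c^2 + 96*c + 405*w^3 + w^2*(36*c + 378) + w*(-19*c^2 - 66*c - 432)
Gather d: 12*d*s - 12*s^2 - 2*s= 12*d*s - 12*s^2 - 2*s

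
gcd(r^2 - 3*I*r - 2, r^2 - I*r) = r - I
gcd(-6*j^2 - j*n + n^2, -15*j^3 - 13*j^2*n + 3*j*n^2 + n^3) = 3*j - n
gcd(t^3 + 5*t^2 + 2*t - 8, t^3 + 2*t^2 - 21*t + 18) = t - 1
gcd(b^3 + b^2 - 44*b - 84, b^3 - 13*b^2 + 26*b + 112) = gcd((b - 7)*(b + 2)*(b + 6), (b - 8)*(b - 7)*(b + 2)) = b^2 - 5*b - 14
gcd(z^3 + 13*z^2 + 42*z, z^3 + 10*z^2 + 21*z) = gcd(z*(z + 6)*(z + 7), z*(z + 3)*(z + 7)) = z^2 + 7*z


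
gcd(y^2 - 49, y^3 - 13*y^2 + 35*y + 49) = y - 7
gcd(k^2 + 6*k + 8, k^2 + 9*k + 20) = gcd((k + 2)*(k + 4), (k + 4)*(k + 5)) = k + 4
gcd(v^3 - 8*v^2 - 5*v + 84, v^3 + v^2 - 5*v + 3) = v + 3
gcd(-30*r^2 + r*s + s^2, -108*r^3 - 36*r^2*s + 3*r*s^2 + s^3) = 6*r + s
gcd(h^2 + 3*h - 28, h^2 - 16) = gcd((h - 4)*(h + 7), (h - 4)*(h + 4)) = h - 4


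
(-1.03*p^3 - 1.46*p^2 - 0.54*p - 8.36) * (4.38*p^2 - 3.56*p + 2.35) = -4.5114*p^5 - 2.728*p^4 + 0.411899999999999*p^3 - 38.1254*p^2 + 28.4926*p - 19.646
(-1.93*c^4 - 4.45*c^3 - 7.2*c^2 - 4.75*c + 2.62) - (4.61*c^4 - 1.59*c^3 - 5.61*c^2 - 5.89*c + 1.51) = -6.54*c^4 - 2.86*c^3 - 1.59*c^2 + 1.14*c + 1.11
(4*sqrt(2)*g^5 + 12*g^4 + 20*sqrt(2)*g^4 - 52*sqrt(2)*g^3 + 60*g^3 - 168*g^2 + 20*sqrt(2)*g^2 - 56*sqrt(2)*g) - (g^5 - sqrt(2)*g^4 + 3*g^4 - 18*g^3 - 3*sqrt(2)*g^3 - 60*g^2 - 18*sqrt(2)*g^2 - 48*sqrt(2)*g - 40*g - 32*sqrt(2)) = -g^5 + 4*sqrt(2)*g^5 + 9*g^4 + 21*sqrt(2)*g^4 - 49*sqrt(2)*g^3 + 78*g^3 - 108*g^2 + 38*sqrt(2)*g^2 - 8*sqrt(2)*g + 40*g + 32*sqrt(2)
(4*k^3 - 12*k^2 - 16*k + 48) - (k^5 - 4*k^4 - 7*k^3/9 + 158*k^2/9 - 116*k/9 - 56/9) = -k^5 + 4*k^4 + 43*k^3/9 - 266*k^2/9 - 28*k/9 + 488/9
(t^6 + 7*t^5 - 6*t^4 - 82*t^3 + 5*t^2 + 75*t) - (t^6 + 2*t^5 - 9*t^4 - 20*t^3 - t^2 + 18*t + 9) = 5*t^5 + 3*t^4 - 62*t^3 + 6*t^2 + 57*t - 9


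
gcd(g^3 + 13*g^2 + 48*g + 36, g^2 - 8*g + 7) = 1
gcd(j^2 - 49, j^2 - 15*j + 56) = j - 7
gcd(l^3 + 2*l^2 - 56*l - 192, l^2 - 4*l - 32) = l^2 - 4*l - 32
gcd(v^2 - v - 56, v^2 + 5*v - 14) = v + 7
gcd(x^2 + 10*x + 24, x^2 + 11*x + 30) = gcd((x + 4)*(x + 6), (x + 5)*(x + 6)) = x + 6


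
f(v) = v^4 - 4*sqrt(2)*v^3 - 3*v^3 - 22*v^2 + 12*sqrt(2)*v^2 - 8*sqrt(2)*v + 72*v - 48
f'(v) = 4*v^3 - 12*sqrt(2)*v^2 - 9*v^2 - 44*v + 24*sqrt(2)*v - 8*sqrt(2) + 72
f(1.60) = 7.32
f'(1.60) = -5.51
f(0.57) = -16.54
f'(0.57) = 47.26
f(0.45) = -22.46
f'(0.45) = 51.27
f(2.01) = -0.32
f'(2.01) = -31.97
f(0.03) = -46.18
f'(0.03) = 60.36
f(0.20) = -36.13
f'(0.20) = 57.67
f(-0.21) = -60.88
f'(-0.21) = 61.62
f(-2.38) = -72.13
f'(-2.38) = -116.41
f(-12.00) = 34194.57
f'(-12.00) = -10470.37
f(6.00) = -438.82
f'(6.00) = -70.61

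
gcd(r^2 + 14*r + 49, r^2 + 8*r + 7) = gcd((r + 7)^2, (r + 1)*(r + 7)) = r + 7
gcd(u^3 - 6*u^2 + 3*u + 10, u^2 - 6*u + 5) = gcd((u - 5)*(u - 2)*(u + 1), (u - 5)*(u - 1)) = u - 5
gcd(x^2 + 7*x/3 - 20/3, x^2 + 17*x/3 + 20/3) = x + 4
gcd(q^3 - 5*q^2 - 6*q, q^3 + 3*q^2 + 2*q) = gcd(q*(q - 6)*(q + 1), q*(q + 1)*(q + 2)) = q^2 + q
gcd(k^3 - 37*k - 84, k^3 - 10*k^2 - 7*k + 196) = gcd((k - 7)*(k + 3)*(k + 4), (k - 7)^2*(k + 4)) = k^2 - 3*k - 28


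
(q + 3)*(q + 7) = q^2 + 10*q + 21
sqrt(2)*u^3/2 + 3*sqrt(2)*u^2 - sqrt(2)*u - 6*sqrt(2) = (u + 6)*(u - sqrt(2))*(sqrt(2)*u/2 + 1)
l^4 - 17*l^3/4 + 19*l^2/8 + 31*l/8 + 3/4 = (l - 3)*(l - 2)*(l + 1/4)*(l + 1/2)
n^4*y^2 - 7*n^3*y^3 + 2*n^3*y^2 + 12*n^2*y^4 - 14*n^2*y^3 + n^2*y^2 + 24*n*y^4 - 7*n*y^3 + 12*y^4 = (n - 4*y)*(n - 3*y)*(n*y + y)^2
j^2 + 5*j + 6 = (j + 2)*(j + 3)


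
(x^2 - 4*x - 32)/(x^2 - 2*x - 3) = (-x^2 + 4*x + 32)/(-x^2 + 2*x + 3)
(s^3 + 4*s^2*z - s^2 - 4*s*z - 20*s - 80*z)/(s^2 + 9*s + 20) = (s^2 + 4*s*z - 5*s - 20*z)/(s + 5)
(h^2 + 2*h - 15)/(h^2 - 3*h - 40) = (h - 3)/(h - 8)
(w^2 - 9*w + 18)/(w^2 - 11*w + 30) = (w - 3)/(w - 5)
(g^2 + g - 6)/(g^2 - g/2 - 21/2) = 2*(g - 2)/(2*g - 7)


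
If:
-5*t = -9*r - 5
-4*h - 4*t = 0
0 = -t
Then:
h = 0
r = -5/9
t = 0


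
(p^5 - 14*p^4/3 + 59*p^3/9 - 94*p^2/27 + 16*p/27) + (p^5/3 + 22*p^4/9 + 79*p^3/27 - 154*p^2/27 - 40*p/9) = 4*p^5/3 - 20*p^4/9 + 256*p^3/27 - 248*p^2/27 - 104*p/27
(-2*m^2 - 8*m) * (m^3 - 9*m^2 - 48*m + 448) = -2*m^5 + 10*m^4 + 168*m^3 - 512*m^2 - 3584*m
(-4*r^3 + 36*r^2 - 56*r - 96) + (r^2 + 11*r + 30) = -4*r^3 + 37*r^2 - 45*r - 66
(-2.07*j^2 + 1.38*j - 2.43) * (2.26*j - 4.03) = -4.6782*j^3 + 11.4609*j^2 - 11.0532*j + 9.7929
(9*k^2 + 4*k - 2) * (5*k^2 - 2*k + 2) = 45*k^4 + 2*k^3 + 12*k - 4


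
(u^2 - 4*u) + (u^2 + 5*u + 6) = 2*u^2 + u + 6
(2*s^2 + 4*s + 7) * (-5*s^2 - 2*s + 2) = -10*s^4 - 24*s^3 - 39*s^2 - 6*s + 14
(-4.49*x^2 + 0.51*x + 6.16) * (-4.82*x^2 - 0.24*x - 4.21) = 21.6418*x^4 - 1.3806*x^3 - 10.9107*x^2 - 3.6255*x - 25.9336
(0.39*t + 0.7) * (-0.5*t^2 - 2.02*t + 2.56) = -0.195*t^3 - 1.1378*t^2 - 0.4156*t + 1.792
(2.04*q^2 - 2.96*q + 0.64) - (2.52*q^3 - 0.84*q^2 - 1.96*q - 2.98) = -2.52*q^3 + 2.88*q^2 - 1.0*q + 3.62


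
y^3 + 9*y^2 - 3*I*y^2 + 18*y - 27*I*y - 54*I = (y + 3)*(y + 6)*(y - 3*I)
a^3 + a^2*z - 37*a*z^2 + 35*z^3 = (a - 5*z)*(a - z)*(a + 7*z)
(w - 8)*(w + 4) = w^2 - 4*w - 32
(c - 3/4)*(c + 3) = c^2 + 9*c/4 - 9/4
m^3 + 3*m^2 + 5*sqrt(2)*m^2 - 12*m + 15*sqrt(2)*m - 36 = (m + 3)*(m - sqrt(2))*(m + 6*sqrt(2))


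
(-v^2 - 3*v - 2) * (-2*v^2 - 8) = 2*v^4 + 6*v^3 + 12*v^2 + 24*v + 16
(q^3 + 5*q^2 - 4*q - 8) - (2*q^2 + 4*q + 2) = q^3 + 3*q^2 - 8*q - 10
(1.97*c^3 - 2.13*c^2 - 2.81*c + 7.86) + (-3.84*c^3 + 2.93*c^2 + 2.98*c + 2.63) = -1.87*c^3 + 0.8*c^2 + 0.17*c + 10.49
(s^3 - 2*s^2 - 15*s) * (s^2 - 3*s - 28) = s^5 - 5*s^4 - 37*s^3 + 101*s^2 + 420*s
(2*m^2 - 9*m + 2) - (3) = 2*m^2 - 9*m - 1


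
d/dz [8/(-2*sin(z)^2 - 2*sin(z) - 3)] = 16*(sin(2*z) + cos(z))/(2*sin(z) - cos(2*z) + 4)^2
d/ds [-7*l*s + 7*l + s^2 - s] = -7*l + 2*s - 1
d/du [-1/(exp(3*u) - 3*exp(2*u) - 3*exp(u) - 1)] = 3*(exp(2*u) - 2*exp(u) - 1)*exp(u)/(-exp(3*u) + 3*exp(2*u) + 3*exp(u) + 1)^2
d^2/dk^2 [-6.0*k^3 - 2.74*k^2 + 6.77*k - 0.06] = -36.0*k - 5.48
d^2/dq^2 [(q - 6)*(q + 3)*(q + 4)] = 6*q + 2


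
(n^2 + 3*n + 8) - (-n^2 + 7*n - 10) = 2*n^2 - 4*n + 18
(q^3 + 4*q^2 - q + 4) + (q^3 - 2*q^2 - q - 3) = 2*q^3 + 2*q^2 - 2*q + 1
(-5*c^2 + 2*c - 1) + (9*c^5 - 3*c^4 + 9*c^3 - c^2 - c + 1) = 9*c^5 - 3*c^4 + 9*c^3 - 6*c^2 + c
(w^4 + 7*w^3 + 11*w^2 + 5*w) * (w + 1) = w^5 + 8*w^4 + 18*w^3 + 16*w^2 + 5*w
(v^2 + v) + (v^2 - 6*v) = 2*v^2 - 5*v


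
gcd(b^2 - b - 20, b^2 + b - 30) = b - 5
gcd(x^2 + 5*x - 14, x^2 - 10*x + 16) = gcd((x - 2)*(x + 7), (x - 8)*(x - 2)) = x - 2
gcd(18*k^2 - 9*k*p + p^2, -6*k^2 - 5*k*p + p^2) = -6*k + p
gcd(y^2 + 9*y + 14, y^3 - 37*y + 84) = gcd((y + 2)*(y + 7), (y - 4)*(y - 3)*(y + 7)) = y + 7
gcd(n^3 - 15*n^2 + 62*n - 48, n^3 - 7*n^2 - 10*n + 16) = n^2 - 9*n + 8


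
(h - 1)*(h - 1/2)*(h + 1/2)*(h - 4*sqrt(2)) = h^4 - 4*sqrt(2)*h^3 - h^3 - h^2/4 + 4*sqrt(2)*h^2 + h/4 + sqrt(2)*h - sqrt(2)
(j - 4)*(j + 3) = j^2 - j - 12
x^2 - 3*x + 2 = (x - 2)*(x - 1)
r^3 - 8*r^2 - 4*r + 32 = (r - 8)*(r - 2)*(r + 2)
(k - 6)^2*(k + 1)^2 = k^4 - 10*k^3 + 13*k^2 + 60*k + 36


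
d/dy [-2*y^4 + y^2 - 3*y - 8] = -8*y^3 + 2*y - 3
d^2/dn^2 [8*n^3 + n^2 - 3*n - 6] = 48*n + 2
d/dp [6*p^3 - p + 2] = 18*p^2 - 1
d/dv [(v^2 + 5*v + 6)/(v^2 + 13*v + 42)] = 4*(2*v^2 + 18*v + 33)/(v^4 + 26*v^3 + 253*v^2 + 1092*v + 1764)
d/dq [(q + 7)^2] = 2*q + 14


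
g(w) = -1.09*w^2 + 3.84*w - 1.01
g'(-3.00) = 10.38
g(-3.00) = -22.34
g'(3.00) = -2.70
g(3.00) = 0.70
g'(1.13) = 1.38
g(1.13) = 1.94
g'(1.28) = 1.05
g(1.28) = 2.12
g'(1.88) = -0.26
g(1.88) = 2.36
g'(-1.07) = 6.17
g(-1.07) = -6.37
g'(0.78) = 2.14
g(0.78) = 1.32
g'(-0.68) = 5.32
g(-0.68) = -4.13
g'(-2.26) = 8.77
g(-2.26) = -15.26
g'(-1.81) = 7.79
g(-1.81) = -11.53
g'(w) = 3.84 - 2.18*w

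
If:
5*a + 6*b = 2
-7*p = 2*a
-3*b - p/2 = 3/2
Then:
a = 35/37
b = -101/222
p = -10/37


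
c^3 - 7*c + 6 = (c - 2)*(c - 1)*(c + 3)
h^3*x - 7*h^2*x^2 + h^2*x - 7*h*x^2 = h*(h - 7*x)*(h*x + x)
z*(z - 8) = z^2 - 8*z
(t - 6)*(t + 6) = t^2 - 36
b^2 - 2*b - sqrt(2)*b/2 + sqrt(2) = (b - 2)*(b - sqrt(2)/2)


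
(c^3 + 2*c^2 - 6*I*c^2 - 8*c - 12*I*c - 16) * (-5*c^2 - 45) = -5*c^5 - 10*c^4 + 30*I*c^4 - 5*c^3 + 60*I*c^3 - 10*c^2 + 270*I*c^2 + 360*c + 540*I*c + 720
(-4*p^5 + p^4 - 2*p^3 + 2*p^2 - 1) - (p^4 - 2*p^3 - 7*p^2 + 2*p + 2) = -4*p^5 + 9*p^2 - 2*p - 3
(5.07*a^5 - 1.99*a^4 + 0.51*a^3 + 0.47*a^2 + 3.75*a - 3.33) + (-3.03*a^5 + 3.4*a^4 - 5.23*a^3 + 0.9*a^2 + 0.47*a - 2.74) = 2.04*a^5 + 1.41*a^4 - 4.72*a^3 + 1.37*a^2 + 4.22*a - 6.07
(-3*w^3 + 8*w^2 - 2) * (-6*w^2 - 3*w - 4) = 18*w^5 - 39*w^4 - 12*w^3 - 20*w^2 + 6*w + 8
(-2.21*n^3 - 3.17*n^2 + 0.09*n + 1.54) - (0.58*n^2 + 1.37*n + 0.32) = -2.21*n^3 - 3.75*n^2 - 1.28*n + 1.22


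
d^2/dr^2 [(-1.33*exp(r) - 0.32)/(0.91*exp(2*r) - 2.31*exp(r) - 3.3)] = (-1.101373*exp(4*r) - 3.855761*exp(3*r) - 21.945924*exp(2*r) + 4.587198*exp(r) - 12.04434)*exp(r)/(0.753571*exp(6*r) - 5.738733*exp(5*r) + 6.369363*exp(4*r) + 29.295189*exp(3*r) - 23.09769*exp(2*r) - 75.4677*exp(r) - 35.937)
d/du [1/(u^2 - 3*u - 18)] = (3 - 2*u)/(-u^2 + 3*u + 18)^2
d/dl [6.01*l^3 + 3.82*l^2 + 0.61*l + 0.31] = 18.03*l^2 + 7.64*l + 0.61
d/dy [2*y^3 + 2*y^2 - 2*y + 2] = 6*y^2 + 4*y - 2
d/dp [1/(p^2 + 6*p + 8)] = 2*(-p - 3)/(p^2 + 6*p + 8)^2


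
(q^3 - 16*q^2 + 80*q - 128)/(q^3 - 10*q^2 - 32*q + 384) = (q^2 - 8*q + 16)/(q^2 - 2*q - 48)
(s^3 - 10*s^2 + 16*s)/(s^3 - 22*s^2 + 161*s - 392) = s*(s - 2)/(s^2 - 14*s + 49)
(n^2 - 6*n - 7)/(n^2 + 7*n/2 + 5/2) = 2*(n - 7)/(2*n + 5)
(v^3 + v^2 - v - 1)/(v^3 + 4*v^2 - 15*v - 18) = (v^2 - 1)/(v^2 + 3*v - 18)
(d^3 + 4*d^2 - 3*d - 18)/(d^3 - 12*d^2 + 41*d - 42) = (d^2 + 6*d + 9)/(d^2 - 10*d + 21)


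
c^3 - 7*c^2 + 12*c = c*(c - 4)*(c - 3)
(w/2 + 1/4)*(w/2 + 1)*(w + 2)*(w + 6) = w^4/4 + 21*w^3/8 + 33*w^2/4 + 19*w/2 + 3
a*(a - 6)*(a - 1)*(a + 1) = a^4 - 6*a^3 - a^2 + 6*a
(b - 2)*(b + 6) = b^2 + 4*b - 12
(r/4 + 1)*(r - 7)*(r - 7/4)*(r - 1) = r^4/4 - 23*r^3/16 - 9*r^2/2 + 287*r/16 - 49/4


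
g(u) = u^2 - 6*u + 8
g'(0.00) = -6.00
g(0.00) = 8.00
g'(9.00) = 12.00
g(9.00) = 35.00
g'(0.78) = -4.44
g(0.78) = 3.93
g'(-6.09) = -18.18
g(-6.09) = 81.63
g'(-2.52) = -11.04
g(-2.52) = 29.47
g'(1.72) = -2.56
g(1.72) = 0.64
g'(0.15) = -5.70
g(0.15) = 7.12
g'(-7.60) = -21.20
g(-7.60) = 111.36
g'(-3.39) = -12.78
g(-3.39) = 39.83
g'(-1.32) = -8.64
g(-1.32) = 17.66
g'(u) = 2*u - 6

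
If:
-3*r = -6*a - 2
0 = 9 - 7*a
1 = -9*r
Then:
No Solution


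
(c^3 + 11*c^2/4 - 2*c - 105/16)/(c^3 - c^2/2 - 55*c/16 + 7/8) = (4*c^2 + 4*c - 15)/(4*c^2 - 9*c + 2)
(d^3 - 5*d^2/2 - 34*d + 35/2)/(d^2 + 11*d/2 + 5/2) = (2*d^2 - 15*d + 7)/(2*d + 1)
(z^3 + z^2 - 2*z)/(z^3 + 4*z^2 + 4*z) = (z - 1)/(z + 2)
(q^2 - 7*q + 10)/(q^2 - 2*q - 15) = (q - 2)/(q + 3)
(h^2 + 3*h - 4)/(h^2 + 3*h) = (h^2 + 3*h - 4)/(h*(h + 3))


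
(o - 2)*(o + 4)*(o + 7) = o^3 + 9*o^2 + 6*o - 56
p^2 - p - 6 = (p - 3)*(p + 2)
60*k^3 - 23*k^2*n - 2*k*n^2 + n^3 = (-4*k + n)*(-3*k + n)*(5*k + n)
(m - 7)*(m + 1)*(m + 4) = m^3 - 2*m^2 - 31*m - 28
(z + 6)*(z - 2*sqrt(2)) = z^2 - 2*sqrt(2)*z + 6*z - 12*sqrt(2)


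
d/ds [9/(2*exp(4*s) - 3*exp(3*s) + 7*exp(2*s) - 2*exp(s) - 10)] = (-72*exp(3*s) + 81*exp(2*s) - 126*exp(s) + 18)*exp(s)/(-2*exp(4*s) + 3*exp(3*s) - 7*exp(2*s) + 2*exp(s) + 10)^2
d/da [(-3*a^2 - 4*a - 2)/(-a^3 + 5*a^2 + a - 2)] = (-3*a^4 - 8*a^3 + 11*a^2 + 32*a + 10)/(a^6 - 10*a^5 + 23*a^4 + 14*a^3 - 19*a^2 - 4*a + 4)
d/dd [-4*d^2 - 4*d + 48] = -8*d - 4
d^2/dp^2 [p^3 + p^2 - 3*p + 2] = 6*p + 2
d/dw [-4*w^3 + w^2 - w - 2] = -12*w^2 + 2*w - 1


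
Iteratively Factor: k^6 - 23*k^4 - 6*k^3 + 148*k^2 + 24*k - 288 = (k - 2)*(k^5 + 2*k^4 - 19*k^3 - 44*k^2 + 60*k + 144) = (k - 2)*(k + 2)*(k^4 - 19*k^2 - 6*k + 72) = (k - 4)*(k - 2)*(k + 2)*(k^3 + 4*k^2 - 3*k - 18) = (k - 4)*(k - 2)*(k + 2)*(k + 3)*(k^2 + k - 6) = (k - 4)*(k - 2)*(k + 2)*(k + 3)^2*(k - 2)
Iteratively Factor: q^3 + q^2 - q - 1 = (q + 1)*(q^2 - 1) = (q + 1)^2*(q - 1)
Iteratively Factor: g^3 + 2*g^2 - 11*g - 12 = (g + 1)*(g^2 + g - 12) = (g + 1)*(g + 4)*(g - 3)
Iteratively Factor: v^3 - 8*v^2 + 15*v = (v - 3)*(v^2 - 5*v) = (v - 5)*(v - 3)*(v)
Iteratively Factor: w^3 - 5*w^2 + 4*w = (w - 4)*(w^2 - w) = w*(w - 4)*(w - 1)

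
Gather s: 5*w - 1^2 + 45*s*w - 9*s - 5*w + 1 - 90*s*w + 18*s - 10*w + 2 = s*(9 - 45*w) - 10*w + 2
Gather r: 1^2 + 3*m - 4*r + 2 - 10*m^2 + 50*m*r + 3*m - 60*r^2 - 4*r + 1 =-10*m^2 + 6*m - 60*r^2 + r*(50*m - 8) + 4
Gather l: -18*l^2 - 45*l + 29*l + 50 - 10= -18*l^2 - 16*l + 40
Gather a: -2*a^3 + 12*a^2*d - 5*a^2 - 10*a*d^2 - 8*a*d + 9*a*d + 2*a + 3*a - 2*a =-2*a^3 + a^2*(12*d - 5) + a*(-10*d^2 + d + 3)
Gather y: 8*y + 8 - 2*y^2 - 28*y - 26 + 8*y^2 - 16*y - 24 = 6*y^2 - 36*y - 42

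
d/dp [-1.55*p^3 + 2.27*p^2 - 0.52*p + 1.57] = -4.65*p^2 + 4.54*p - 0.52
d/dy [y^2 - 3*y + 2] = 2*y - 3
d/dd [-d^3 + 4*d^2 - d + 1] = -3*d^2 + 8*d - 1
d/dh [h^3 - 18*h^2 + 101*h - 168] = 3*h^2 - 36*h + 101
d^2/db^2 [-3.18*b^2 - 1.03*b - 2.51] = -6.36000000000000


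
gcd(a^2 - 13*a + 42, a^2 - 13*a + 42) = a^2 - 13*a + 42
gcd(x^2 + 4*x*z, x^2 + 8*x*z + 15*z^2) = 1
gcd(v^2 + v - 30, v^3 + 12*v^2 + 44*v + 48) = v + 6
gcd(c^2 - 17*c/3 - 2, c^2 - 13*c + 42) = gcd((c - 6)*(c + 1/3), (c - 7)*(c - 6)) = c - 6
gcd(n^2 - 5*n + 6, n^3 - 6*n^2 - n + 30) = n - 3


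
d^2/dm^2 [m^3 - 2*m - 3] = 6*m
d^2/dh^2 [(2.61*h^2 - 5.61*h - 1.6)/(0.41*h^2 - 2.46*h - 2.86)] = (-4.44089209850063e-16*h^4 + 3.37880999999999*h^3 + 16.749156*h^2 - 29.787156*h + 98.519504)/(0.068921*h^6 - 1.240578*h^5 + 6.00117*h^4 + 2.42064*h^3 - 41.86182*h^2 - 60.365448*h - 23.393656)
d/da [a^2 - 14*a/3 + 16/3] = 2*a - 14/3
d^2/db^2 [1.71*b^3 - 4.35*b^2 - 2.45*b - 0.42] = 10.26*b - 8.7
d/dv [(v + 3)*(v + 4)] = 2*v + 7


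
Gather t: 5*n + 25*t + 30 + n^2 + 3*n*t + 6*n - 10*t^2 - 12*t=n^2 + 11*n - 10*t^2 + t*(3*n + 13) + 30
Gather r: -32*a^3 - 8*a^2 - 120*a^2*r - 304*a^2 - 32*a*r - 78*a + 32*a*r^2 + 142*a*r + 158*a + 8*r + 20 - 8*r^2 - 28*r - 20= -32*a^3 - 312*a^2 + 80*a + r^2*(32*a - 8) + r*(-120*a^2 + 110*a - 20)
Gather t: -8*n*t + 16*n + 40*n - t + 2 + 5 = 56*n + t*(-8*n - 1) + 7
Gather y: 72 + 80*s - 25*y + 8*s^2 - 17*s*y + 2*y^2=8*s^2 + 80*s + 2*y^2 + y*(-17*s - 25) + 72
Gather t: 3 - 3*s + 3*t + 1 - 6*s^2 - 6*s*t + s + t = -6*s^2 - 2*s + t*(4 - 6*s) + 4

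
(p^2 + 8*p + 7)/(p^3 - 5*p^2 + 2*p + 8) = (p + 7)/(p^2 - 6*p + 8)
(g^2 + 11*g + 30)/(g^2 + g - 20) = (g + 6)/(g - 4)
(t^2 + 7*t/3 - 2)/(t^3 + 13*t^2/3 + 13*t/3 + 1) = (3*t - 2)/(3*t^2 + 4*t + 1)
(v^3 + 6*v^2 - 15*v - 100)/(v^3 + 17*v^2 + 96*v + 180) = (v^2 + v - 20)/(v^2 + 12*v + 36)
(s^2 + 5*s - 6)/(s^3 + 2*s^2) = (s^2 + 5*s - 6)/(s^2*(s + 2))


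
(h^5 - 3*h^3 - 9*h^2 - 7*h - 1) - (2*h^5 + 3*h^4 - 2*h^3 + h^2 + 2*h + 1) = -h^5 - 3*h^4 - h^3 - 10*h^2 - 9*h - 2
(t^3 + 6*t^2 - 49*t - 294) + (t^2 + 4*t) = t^3 + 7*t^2 - 45*t - 294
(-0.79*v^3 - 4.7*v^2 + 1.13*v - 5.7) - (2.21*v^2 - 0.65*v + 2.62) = -0.79*v^3 - 6.91*v^2 + 1.78*v - 8.32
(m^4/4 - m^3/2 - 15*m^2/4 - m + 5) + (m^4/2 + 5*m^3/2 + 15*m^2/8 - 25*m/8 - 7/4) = 3*m^4/4 + 2*m^3 - 15*m^2/8 - 33*m/8 + 13/4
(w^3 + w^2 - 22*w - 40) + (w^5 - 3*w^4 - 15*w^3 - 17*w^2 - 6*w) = w^5 - 3*w^4 - 14*w^3 - 16*w^2 - 28*w - 40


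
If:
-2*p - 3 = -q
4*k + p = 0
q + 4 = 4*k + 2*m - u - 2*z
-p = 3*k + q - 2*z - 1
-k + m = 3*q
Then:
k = 2/9 - 2*z/9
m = 46*z/9 + 35/9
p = 8*z/9 - 8/9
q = 16*z/9 + 11/9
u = 50*z/9 + 31/9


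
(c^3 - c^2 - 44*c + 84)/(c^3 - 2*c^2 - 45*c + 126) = (c - 2)/(c - 3)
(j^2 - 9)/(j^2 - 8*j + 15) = (j + 3)/(j - 5)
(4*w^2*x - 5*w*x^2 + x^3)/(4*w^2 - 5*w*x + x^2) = x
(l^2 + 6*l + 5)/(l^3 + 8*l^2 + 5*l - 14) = (l^2 + 6*l + 5)/(l^3 + 8*l^2 + 5*l - 14)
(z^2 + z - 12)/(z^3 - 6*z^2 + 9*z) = (z + 4)/(z*(z - 3))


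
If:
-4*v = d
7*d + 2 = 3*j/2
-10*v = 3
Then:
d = 6/5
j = 104/15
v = -3/10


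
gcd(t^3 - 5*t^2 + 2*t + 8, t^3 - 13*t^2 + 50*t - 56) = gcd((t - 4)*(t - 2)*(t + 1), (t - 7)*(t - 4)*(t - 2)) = t^2 - 6*t + 8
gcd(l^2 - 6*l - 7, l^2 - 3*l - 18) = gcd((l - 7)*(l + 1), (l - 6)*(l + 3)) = 1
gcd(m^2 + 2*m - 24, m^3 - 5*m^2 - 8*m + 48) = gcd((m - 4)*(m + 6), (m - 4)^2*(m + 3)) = m - 4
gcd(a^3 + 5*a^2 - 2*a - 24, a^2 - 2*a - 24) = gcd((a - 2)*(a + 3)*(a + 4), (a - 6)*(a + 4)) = a + 4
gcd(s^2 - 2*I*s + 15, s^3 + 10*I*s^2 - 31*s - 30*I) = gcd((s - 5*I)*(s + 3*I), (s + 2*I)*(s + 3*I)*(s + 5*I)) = s + 3*I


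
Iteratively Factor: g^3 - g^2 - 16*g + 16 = (g - 1)*(g^2 - 16) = (g - 1)*(g + 4)*(g - 4)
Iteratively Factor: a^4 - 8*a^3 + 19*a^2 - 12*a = (a)*(a^3 - 8*a^2 + 19*a - 12) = a*(a - 4)*(a^2 - 4*a + 3) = a*(a - 4)*(a - 1)*(a - 3)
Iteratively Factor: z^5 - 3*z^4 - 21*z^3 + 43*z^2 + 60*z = (z + 4)*(z^4 - 7*z^3 + 7*z^2 + 15*z) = z*(z + 4)*(z^3 - 7*z^2 + 7*z + 15) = z*(z + 1)*(z + 4)*(z^2 - 8*z + 15) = z*(z - 3)*(z + 1)*(z + 4)*(z - 5)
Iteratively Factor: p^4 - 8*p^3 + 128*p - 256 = (p - 4)*(p^3 - 4*p^2 - 16*p + 64) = (p - 4)^2*(p^2 - 16) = (p - 4)^3*(p + 4)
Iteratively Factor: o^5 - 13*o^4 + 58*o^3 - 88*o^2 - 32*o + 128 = (o - 4)*(o^4 - 9*o^3 + 22*o^2 - 32) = (o - 4)*(o + 1)*(o^3 - 10*o^2 + 32*o - 32) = (o - 4)^2*(o + 1)*(o^2 - 6*o + 8) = (o - 4)^3*(o + 1)*(o - 2)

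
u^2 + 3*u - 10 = (u - 2)*(u + 5)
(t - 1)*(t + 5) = t^2 + 4*t - 5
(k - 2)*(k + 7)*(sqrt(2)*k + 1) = sqrt(2)*k^3 + k^2 + 5*sqrt(2)*k^2 - 14*sqrt(2)*k + 5*k - 14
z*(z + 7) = z^2 + 7*z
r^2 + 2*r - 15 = (r - 3)*(r + 5)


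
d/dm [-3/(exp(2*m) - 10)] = 6*exp(2*m)/(exp(2*m) - 10)^2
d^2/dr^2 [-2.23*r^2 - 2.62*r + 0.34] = -4.46000000000000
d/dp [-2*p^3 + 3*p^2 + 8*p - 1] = -6*p^2 + 6*p + 8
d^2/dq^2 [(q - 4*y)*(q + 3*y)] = 2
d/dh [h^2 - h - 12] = 2*h - 1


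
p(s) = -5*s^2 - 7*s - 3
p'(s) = -10*s - 7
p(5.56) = -196.49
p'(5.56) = -62.60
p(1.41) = -22.81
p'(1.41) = -21.10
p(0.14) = -4.08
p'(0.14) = -8.40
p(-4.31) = -65.71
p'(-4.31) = 36.10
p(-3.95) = -53.36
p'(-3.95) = 32.50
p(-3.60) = -42.60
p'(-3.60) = 29.00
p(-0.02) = -2.86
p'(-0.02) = -6.80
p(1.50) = -24.75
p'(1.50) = -22.00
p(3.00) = -69.00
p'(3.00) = -37.00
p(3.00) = -69.00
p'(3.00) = -37.00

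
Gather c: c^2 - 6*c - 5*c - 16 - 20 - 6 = c^2 - 11*c - 42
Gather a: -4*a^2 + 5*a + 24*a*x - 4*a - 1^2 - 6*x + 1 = -4*a^2 + a*(24*x + 1) - 6*x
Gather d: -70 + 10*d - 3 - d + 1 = 9*d - 72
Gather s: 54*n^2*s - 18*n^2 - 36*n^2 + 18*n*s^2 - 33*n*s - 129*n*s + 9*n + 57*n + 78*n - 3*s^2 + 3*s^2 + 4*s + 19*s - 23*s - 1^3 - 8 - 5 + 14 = -54*n^2 + 18*n*s^2 + 144*n + s*(54*n^2 - 162*n)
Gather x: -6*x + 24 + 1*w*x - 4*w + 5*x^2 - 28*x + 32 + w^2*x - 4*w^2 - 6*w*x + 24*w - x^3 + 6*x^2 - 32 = -4*w^2 + 20*w - x^3 + 11*x^2 + x*(w^2 - 5*w - 34) + 24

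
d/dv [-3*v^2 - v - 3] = -6*v - 1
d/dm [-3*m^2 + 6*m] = 6 - 6*m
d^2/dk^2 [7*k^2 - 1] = 14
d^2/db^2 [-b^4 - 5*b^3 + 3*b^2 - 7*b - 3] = -12*b^2 - 30*b + 6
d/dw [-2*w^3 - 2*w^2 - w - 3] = -6*w^2 - 4*w - 1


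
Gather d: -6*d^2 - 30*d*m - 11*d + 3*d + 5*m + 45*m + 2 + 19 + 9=-6*d^2 + d*(-30*m - 8) + 50*m + 30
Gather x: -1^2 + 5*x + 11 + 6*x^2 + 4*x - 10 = 6*x^2 + 9*x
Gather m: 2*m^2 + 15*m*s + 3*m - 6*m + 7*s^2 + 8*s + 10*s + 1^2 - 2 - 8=2*m^2 + m*(15*s - 3) + 7*s^2 + 18*s - 9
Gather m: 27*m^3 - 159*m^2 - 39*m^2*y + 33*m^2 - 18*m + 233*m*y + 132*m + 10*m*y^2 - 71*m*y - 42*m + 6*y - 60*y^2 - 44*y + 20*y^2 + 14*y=27*m^3 + m^2*(-39*y - 126) + m*(10*y^2 + 162*y + 72) - 40*y^2 - 24*y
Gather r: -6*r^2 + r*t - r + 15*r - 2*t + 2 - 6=-6*r^2 + r*(t + 14) - 2*t - 4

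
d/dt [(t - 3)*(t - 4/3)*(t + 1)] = 3*t^2 - 20*t/3 - 1/3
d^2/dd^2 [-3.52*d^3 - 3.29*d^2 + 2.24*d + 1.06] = -21.12*d - 6.58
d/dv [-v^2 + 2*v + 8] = 2 - 2*v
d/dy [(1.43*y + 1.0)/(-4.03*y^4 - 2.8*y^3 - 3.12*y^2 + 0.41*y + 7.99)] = (17.2887*y^4 + 24.128*y^3 + 12.8616*y^2 + 6.24*y + 11.0157)/(16.2409*y^8 + 22.568*y^7 + 32.9872*y^6 + 14.1674*y^5 - 56.961*y^4 - 47.3024*y^3 - 49.6895*y^2 + 6.5518*y + 63.8401)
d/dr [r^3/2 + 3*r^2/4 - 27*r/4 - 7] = 3*r^2/2 + 3*r/2 - 27/4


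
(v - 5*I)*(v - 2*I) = v^2 - 7*I*v - 10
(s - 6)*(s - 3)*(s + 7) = s^3 - 2*s^2 - 45*s + 126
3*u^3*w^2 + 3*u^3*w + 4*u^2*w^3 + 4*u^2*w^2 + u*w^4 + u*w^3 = w*(u + w)*(3*u + w)*(u*w + u)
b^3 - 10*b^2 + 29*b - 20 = (b - 5)*(b - 4)*(b - 1)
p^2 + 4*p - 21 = (p - 3)*(p + 7)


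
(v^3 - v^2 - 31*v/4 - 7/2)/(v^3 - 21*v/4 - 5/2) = (2*v - 7)/(2*v - 5)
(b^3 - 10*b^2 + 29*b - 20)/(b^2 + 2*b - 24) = (b^2 - 6*b + 5)/(b + 6)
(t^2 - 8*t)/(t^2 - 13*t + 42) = t*(t - 8)/(t^2 - 13*t + 42)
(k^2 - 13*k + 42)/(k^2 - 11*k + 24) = (k^2 - 13*k + 42)/(k^2 - 11*k + 24)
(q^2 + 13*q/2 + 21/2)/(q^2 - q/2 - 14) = (q + 3)/(q - 4)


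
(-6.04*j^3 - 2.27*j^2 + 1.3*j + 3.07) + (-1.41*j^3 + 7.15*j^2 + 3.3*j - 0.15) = -7.45*j^3 + 4.88*j^2 + 4.6*j + 2.92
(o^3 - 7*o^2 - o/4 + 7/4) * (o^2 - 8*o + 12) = o^5 - 15*o^4 + 271*o^3/4 - 321*o^2/4 - 17*o + 21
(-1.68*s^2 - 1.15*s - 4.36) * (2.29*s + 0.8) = -3.8472*s^3 - 3.9775*s^2 - 10.9044*s - 3.488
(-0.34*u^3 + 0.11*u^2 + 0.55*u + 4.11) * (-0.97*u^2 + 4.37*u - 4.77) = 0.3298*u^5 - 1.5925*u^4 + 1.569*u^3 - 2.1079*u^2 + 15.3372*u - 19.6047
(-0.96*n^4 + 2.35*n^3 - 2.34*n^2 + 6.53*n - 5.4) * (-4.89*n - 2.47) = 4.6944*n^5 - 9.1203*n^4 + 5.6381*n^3 - 26.1519*n^2 + 10.2769*n + 13.338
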